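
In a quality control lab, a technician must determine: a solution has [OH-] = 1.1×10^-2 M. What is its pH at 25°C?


pOH = -log10([OH-]) = -log10(1.1×10^-2)
= 2 - log10(1.1) = 1.96
pH = 14 - pOH = 14 - 1.96 = 12.04

12.04


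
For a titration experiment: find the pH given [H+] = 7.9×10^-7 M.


pH = -log10([H+]) = -log10(7.9×10^-7)
= 7 - log10(7.9)
= 7 - 0.9
= 6.1

6.1


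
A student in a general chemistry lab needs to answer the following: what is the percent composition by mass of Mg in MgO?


M(MgO) = 1×24.31 + 1×16.0 = 40.31 g/mol
Mass of Mg = 1 × 24.31 = 24.31 g/mol
% Mg = 24.31/40.31 × 100 = 60.31%

60.31%


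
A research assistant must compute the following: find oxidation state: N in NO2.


x + 2(-2) = 0, so x = +4
Oxidation number: +4

+4


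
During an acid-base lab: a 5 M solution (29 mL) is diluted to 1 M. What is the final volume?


C1V1 = C2V2
5 × 29 = 1 × V2
V2 = 145/1 = 145.0 mL

145.0 mL


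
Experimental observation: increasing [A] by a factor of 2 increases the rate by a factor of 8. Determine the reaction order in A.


rate ∝ [A]^n
2^n = 8 → n = 3
Order in A: 3

3


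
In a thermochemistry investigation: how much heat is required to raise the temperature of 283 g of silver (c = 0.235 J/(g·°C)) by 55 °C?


q = mcΔT = 283 × 0.235 × 55
= 3657.78 J

3657.78 J


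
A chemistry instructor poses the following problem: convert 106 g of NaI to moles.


M(NaI) = 149.89 g/mol
n = mass/M = 106/149.89 = 0.7072 mol

0.7072 mol


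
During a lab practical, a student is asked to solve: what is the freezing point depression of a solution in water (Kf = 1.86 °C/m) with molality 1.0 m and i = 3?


ΔTf = Kf × m × i
= 1.86 × 1.0 × 3
= 5.58 °C

5.58 °C


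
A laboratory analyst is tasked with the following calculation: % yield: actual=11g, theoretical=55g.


% yield = actual/theoretical × 100
= 11/55 × 100
= 20.0%

20.0%


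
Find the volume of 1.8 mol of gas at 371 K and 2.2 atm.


PV = nRT  (R = 0.08206 L·atm/(mol·K))
V = nRT/P = 1.8×0.08206×371/2.2
= 24.909 L

24.909 L


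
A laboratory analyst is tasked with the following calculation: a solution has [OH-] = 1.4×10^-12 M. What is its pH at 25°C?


pOH = -log10([OH-]) = -log10(1.4×10^-12)
= 12 - log10(1.4) = 11.85
pH = 14 - pOH = 14 - 11.85 = 2.15

2.15


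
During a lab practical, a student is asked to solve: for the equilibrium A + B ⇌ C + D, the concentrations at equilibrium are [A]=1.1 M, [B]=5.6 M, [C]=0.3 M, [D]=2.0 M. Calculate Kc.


Kc = [C][D]/([A][B])
= (0.3^1 × 2.0^1)/(1.1^1 × 5.6^1)
= 0.6/6.16
= 0.09740

0.09740


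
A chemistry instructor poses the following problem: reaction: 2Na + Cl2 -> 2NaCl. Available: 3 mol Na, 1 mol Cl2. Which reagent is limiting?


Mole ratio available / coefficient:
  Na: 3/2 = 1.500
  Cl2: 1/1 = 1.000
Smaller ratio is limiting.

Cl2


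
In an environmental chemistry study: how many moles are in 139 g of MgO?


M(MgO) = 40.31 g/mol
n = mass/M = 139/40.31 = 3.4483 mol

3.4483 mol


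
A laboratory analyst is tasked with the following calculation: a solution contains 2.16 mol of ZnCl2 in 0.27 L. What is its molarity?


M = n/V = 2.16/0.27 = 8.000 mol/L

8.000 M


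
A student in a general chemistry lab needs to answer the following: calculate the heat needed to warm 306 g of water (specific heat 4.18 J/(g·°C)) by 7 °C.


q = mcΔT = 306 × 4.18 × 7
= 8953.56 J

8953.56 J


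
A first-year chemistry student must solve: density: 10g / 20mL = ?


ρ = mass/volume
= 10/20
= 0.5 g/mL

0.5 g/mL


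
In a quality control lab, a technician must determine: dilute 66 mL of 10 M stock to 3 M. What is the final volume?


C1V1 = C2V2
10 × 66 = 3 × V2
V2 = 660/3 = 220.0 mL

220.0 mL


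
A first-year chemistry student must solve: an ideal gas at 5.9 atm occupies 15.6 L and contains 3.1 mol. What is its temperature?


PV = nRT  (R = 0.08206 L·atm/(mol·K))
T = PV/(nR) = 5.9×15.6/(3.1×0.08206)
= 92.04/0.254386
= 361.81 K

361.81 K


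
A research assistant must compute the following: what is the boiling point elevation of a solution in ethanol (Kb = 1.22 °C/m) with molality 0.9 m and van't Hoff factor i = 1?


ΔTb = Kb × m × i
= 1.22 × 0.9 × 1
= 1.098 °C

1.098 °C


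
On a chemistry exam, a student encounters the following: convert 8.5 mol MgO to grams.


M(MgO) = 40.31 g/mol
mass = n × M = 8.5 × 40.31 = 342.64 g

342.64 g


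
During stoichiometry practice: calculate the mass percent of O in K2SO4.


M(K2SO4) = 2×39.1 + 1×32.07 + 4×16.0 = 174.27 g/mol
Mass of O = 4 × 16.0 = 64.00 g/mol
% O = 64.00/174.27 × 100 = 36.72%

36.72%


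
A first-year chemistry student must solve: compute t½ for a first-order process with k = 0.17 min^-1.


t½ = ln2/k = 0.693147/(0.17 min^-1)
= 4.077 min

4.077 min


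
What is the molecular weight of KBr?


M(KBr) = 1×39.1 + 1×79.9
= 39.1 + 79.9
= 119.0 g/mol

119.0 g/mol


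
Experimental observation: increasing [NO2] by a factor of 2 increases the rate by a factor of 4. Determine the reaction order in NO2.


rate ∝ [NO2]^n
2^n = 4 → n = 2
Order in NO2: 2

2


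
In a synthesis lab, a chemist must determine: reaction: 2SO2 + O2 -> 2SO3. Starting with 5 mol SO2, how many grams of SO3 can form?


Mole ratio SO3:SO2 = 2:2
n(SO3) = 5 × 2/2 = 5.000 mol
mass = 5.000 × 80.07 = 400.35 g

400.35 g


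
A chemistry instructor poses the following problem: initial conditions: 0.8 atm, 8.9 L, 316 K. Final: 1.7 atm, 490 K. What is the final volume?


P1V1/T1 = P2V2/T2
V2 = P1V1T2/(T1P2)
= 0.8×8.9×490/(316×1.7)
= 6.494 L

6.494 L


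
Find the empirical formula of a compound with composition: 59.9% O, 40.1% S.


Assume 100 g sample. Moles of each element:
  O: 59.9/16.0 = 3.744 mol
  S: 40.1/32.07 = 1.25 mol
Divide by smallest (1.25):
  O: 3.744/1.25 = 3.0
  S: 1.25/1.25 = 1.0
Empirical formula: SO3

SO3


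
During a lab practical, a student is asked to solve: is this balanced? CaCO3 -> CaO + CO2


Equation: CaCO3 -> CaO + CO2
Check atoms: C: 1=1, Ca: 1=1, O: 3=3
Balanced

Yes, balanced


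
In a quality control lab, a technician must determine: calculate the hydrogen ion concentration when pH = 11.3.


[H+] = 10^(-pH) = 10^(-11.3)
= 5.01×10^-12 M

5.01×10^-12 M


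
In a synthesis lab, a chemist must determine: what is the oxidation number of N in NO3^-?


x + 3(-2) = -1, so x = +5
Oxidation number: +5

+5


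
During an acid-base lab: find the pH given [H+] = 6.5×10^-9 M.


pH = -log10([H+]) = -log10(6.5×10^-9)
= 9 - log10(6.5)
= 9 - 0.81
= 8.19

8.19


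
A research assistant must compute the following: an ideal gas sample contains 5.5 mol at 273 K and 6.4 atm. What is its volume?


PV = nRT  (R = 0.08206 L·atm/(mol·K))
V = nRT/P = 5.5×0.08206×273/6.4
= 19.252 L

19.252 L


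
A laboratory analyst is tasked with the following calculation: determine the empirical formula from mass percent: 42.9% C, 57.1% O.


Assume 100 g sample. Moles of each element:
  C: 42.9/12.01 = 3.572 mol
  O: 57.1/16.0 = 3.569 mol
Divide by smallest (3.569):
  C: 3.572/3.569 = 1.0
  O: 3.569/3.569 = 1.0
Empirical formula: CO

CO


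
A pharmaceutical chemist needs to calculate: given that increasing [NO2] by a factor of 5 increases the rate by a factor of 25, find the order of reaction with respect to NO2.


rate ∝ [NO2]^n
5^n = 25 → n = 2
Order in NO2: 2

2


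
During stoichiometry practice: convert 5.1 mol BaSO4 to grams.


M(BaSO4) = 233.4 g/mol
mass = n × M = 5.1 × 233.4 = 1190.34 g

1190.34 g


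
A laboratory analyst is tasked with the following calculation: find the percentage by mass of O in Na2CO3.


M(Na2CO3) = 2×22.99 + 1×12.01 + 3×16.0 = 105.99 g/mol
Mass of O = 3 × 16.0 = 48.00 g/mol
% O = 48.00/105.99 × 100 = 45.29%

45.29%


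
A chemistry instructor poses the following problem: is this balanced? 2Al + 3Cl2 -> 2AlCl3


Equation: 2Al + 3Cl2 -> 2AlCl3
Check atoms: Al: 2=2, Cl: 6=6
Balanced

Yes, balanced


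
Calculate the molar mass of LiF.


M(LiF) = 1×6.94 + 1×19.0
= 6.94 + 19.0
= 25.94 g/mol

25.94 g/mol


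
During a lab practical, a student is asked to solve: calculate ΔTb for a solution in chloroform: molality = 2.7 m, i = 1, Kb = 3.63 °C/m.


ΔTb = Kb × m × i
= 3.63 × 2.7 × 1
= 9.801 °C

9.801 °C


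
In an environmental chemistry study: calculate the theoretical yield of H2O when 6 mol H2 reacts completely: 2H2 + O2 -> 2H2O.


Mole ratio H2O:H2 = 2:2
n(H2O) = 6 × 2/2 = 6.000 mol
mass = 6.000 × 18.02 = 108.12 g

108.12 g


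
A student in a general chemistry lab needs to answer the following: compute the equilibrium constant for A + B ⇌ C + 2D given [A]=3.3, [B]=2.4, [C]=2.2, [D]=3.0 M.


Kc = [C][D]^2/([A][B])
= (2.2^1 × 3.0^2)/(3.3^1 × 2.4^1)
= 19.8/7.92
= 2.500

2.500


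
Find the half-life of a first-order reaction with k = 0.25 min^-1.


t½ = ln2/k = 0.693147/(0.25 min^-1)
= 2.773 min

2.773 min


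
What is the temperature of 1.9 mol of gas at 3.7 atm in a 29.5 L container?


PV = nRT  (R = 0.08206 L·atm/(mol·K))
T = PV/(nR) = 3.7×29.5/(1.9×0.08206)
= 109.15/0.155914
= 700.07 K

700.07 K


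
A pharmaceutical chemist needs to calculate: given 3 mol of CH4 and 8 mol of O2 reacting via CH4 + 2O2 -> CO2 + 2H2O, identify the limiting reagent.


Mole ratio available / coefficient:
  CH4: 3/1 = 3.000
  O2: 8/2 = 4.000
Smaller ratio is limiting.

CH4


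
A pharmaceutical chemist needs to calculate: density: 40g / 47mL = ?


ρ = mass/volume
= 40/47
= 0.851 g/mL

0.851 g/mL


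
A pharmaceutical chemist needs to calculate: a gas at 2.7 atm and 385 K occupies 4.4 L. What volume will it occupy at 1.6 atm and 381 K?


P1V1/T1 = P2V2/T2
V2 = P1V1T2/(T1P2)
= 2.7×4.4×381/(385×1.6)
= 7.348 L

7.348 L


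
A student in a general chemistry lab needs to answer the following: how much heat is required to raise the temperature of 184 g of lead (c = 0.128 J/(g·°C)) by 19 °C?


q = mcΔT = 184 × 0.128 × 19
= 447.49 J

447.49 J


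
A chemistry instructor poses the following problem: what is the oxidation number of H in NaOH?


H is +1 with nonmetals
Oxidation number: +1

+1


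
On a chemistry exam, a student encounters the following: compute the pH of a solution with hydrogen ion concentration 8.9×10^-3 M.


pH = -log10([H+]) = -log10(8.9×10^-3)
= 3 - log10(8.9)
= 3 - 0.95
= 2.05

2.05


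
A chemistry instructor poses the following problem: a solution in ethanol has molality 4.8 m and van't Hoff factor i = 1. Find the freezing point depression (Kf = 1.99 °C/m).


ΔTf = Kf × m × i
= 1.99 × 4.8 × 1
= 9.552 °C

9.552 °C


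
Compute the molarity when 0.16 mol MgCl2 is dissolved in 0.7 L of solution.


M = n/V = 0.16/0.7 = 0.229 mol/L

0.229 M


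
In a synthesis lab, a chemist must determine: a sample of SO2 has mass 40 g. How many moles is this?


M(SO2) = 64.07 g/mol
n = mass/M = 40/64.07 = 0.6243 mol

0.6243 mol


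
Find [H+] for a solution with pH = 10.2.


[H+] = 10^(-pH) = 10^(-10.2)
= 6.31×10^-11 M

6.31×10^-11 M


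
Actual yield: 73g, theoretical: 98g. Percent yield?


% yield = actual/theoretical × 100
= 73/98 × 100
= 74.49%

74.49%


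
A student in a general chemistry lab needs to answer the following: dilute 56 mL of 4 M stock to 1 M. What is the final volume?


C1V1 = C2V2
4 × 56 = 1 × V2
V2 = 224/1 = 224.0 mL

224.0 mL


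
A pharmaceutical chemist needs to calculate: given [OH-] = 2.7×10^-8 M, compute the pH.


pOH = -log10([OH-]) = -log10(2.7×10^-8)
= 8 - log10(2.7) = 7.57
pH = 14 - pOH = 14 - 7.57 = 6.43

6.43


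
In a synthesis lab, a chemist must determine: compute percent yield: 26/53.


% yield = actual/theoretical × 100
= 26/53 × 100
= 49.06%

49.06%


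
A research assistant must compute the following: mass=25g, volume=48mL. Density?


ρ = mass/volume
= 25/48
= 0.521 g/mL

0.521 g/mL


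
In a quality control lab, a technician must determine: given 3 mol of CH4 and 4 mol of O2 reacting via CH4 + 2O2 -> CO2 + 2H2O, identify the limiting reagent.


Mole ratio available / coefficient:
  CH4: 3/1 = 3.000
  O2: 4/2 = 2.000
Smaller ratio is limiting.

O2


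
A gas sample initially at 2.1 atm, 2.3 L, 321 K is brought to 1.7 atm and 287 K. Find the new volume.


P1V1/T1 = P2V2/T2
V2 = P1V1T2/(T1P2)
= 2.1×2.3×287/(321×1.7)
= 2.54 L

2.54 L


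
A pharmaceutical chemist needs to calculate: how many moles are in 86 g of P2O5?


M(P2O5) = 141.94 g/mol
n = mass/M = 86/141.94 = 0.6059 mol

0.6059 mol


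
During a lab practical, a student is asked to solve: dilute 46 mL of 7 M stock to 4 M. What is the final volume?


C1V1 = C2V2
7 × 46 = 4 × V2
V2 = 322/4 = 80.5 mL

80.5 mL


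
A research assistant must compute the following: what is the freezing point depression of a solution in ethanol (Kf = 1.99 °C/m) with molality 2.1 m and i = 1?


ΔTf = Kf × m × i
= 1.99 × 2.1 × 1
= 4.179 °C

4.179 °C


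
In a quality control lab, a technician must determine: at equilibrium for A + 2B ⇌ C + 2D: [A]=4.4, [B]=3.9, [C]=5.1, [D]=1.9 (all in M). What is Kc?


Kc = [C][D]^2/([A][B]^2)
= (5.1^1 × 1.9^2)/(4.4^1 × 3.9^2)
= 18.411/66.924
= 0.2751

0.2751


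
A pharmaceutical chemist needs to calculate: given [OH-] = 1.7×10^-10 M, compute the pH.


pOH = -log10([OH-]) = -log10(1.7×10^-10)
= 10 - log10(1.7) = 9.77
pH = 14 - pOH = 14 - 9.77 = 4.23

4.23


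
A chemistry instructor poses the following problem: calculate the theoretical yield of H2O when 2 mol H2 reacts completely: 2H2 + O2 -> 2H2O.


Mole ratio H2O:H2 = 2:2
n(H2O) = 2 × 2/2 = 2.000 mol
mass = 2.000 × 18.02 = 36.04 g

36.04 g


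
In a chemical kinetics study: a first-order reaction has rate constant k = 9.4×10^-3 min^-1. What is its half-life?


t½ = ln2/k = 0.693147/(9.4×10^-3 min^-1)
= 73.74 min

73.74 min


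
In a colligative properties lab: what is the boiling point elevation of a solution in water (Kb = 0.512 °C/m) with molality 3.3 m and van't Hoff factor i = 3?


ΔTb = Kb × m × i
= 0.512 × 3.3 × 3
= 5.0688 °C

5.0688 °C


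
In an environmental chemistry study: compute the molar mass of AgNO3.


M(AgNO3) = 1×107.87 + 1×14.01 + 3×16.0
= 107.87 + 14.01 + 48.0
= 169.88 g/mol

169.88 g/mol


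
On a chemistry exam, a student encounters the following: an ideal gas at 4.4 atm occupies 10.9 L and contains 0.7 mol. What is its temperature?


PV = nRT  (R = 0.08206 L·atm/(mol·K))
T = PV/(nR) = 4.4×10.9/(0.7×0.08206)
= 47.96/0.057442
= 834.93 K

834.93 K


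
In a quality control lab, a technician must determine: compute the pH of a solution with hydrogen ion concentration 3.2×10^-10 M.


pH = -log10([H+]) = -log10(3.2×10^-10)
= 10 - log10(3.2)
= 10 - 0.51
= 9.49

9.49


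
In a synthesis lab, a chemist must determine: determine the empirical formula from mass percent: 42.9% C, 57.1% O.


Assume 100 g sample. Moles of each element:
  C: 42.9/12.01 = 3.572 mol
  O: 57.1/16.0 = 3.569 mol
Divide by smallest (3.569):
  C: 3.572/3.569 = 1.0
  O: 3.569/3.569 = 1.0
Empirical formula: CO

CO


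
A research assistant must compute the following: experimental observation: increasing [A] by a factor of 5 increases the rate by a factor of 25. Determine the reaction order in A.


rate ∝ [A]^n
5^n = 25 → n = 2
Order in A: 2

2


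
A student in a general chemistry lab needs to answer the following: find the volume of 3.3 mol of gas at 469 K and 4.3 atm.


PV = nRT  (R = 0.08206 L·atm/(mol·K))
V = nRT/P = 3.3×0.08206×469/4.3
= 29.536 L

29.536 L


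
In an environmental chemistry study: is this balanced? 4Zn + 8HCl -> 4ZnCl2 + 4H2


Equation: 4Zn + 8HCl -> 4ZnCl2 + 4H2
Check atoms: Cl: 8=8, H: 8=8, Zn: 4=4
Balanced

Yes, balanced


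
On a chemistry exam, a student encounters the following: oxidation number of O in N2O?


O is usually -2
Oxidation number: -2

-2


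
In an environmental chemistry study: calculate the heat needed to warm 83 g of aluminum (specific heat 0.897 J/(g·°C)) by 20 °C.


q = mcΔT = 83 × 0.897 × 20
= 1489.02 J

1489.02 J


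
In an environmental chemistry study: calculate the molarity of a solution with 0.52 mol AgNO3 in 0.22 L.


M = n/V = 0.52/0.22 = 2.364 mol/L

2.364 M


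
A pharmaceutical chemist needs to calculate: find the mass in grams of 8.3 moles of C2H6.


M(C2H6) = 30.07 g/mol
mass = n × M = 8.3 × 30.07 = 249.58 g

249.58 g


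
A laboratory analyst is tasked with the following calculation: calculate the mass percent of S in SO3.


M(SO3) = 1×32.07 + 3×16.0 = 80.07 g/mol
Mass of S = 1 × 32.07 = 32.07 g/mol
% S = 32.07/80.07 × 100 = 40.05%

40.05%


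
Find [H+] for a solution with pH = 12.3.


[H+] = 10^(-pH) = 10^(-12.3)
= 5.01×10^-13 M

5.01×10^-13 M


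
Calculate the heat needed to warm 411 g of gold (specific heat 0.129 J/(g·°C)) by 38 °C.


q = mcΔT = 411 × 0.129 × 38
= 2014.72 J

2014.72 J


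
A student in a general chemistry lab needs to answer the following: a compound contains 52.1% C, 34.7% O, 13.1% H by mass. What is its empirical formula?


Assume 100 g sample. Moles of each element:
  C: 52.1/12.01 = 4.338 mol
  O: 34.7/16.0 = 2.169 mol
  H: 13.1/1.008 = 12.996 mol
Divide by smallest (2.169):
  C: 4.338/2.169 = 2.0
  O: 2.169/2.169 = 1.0
  H: 12.996/2.169 = 5.99
Empirical formula: C2H6O

C2H6O


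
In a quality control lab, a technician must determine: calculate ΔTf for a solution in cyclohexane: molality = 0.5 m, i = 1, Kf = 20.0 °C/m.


ΔTf = Kf × m × i
= 20.0 × 0.5 × 1
= 10.0 °C

10.0 °C


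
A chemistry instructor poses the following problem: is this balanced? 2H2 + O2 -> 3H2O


Equation: 2H2 + O2 -> 3H2O
Check atoms: H: 4≠6, O: 2≠3
Not balanced

No, not balanced


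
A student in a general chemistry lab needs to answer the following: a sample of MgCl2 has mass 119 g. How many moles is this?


M(MgCl2) = 95.21 g/mol
n = mass/M = 119/95.21 = 1.2499 mol

1.2499 mol


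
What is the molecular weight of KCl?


M(KCl) = 1×39.1 + 1×35.45
= 39.1 + 35.45
= 74.55 g/mol

74.55 g/mol


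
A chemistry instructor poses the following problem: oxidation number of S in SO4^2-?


x + 4(-2) = -2, so x = +6
Oxidation number: +6

+6


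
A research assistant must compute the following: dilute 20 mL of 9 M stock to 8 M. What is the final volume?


C1V1 = C2V2
9 × 20 = 8 × V2
V2 = 180/8 = 22.5 mL

22.5 mL


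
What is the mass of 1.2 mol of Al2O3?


M(Al2O3) = 101.96 g/mol
mass = n × M = 1.2 × 101.96 = 122.35 g

122.35 g


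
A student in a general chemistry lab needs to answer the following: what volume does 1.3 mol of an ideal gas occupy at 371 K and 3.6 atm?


PV = nRT  (R = 0.08206 L·atm/(mol·K))
V = nRT/P = 1.3×0.08206×371/3.6
= 10.994 L

10.994 L


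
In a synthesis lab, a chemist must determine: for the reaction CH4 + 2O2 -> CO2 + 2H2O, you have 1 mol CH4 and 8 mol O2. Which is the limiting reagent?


Mole ratio available / coefficient:
  CH4: 1/1 = 1.000
  O2: 8/2 = 4.000
Smaller ratio is limiting.

CH4


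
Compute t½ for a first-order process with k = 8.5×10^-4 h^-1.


t½ = ln2/k = 0.693147/(8.5×10^-4 h^-1)
= 815.5 h

815.5 h


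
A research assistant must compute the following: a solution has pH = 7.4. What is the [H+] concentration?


[H+] = 10^(-pH) = 10^(-7.4)
= 3.98×10^-8 M

3.98×10^-8 M


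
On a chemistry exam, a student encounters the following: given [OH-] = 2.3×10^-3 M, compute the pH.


pOH = -log10([OH-]) = -log10(2.3×10^-3)
= 3 - log10(2.3) = 2.64
pH = 14 - pOH = 14 - 2.64 = 11.36

11.36


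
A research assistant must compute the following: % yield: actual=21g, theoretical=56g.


% yield = actual/theoretical × 100
= 21/56 × 100
= 37.5%

37.5%


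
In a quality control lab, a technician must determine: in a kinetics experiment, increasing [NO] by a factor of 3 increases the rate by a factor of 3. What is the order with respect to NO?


rate ∝ [NO]^n
3^n = 3 → n = 1
Order in NO: 1

1


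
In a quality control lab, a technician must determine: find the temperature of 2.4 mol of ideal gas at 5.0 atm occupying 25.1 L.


PV = nRT  (R = 0.08206 L·atm/(mol·K))
T = PV/(nR) = 5.0×25.1/(2.4×0.08206)
= 125.50/0.196944
= 637.24 K

637.24 K


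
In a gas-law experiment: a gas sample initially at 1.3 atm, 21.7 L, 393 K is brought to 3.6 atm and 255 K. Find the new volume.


P1V1/T1 = P2V2/T2
V2 = P1V1T2/(T1P2)
= 1.3×21.7×255/(393×3.6)
= 5.084 L

5.084 L


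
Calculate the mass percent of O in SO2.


M(SO2) = 1×32.07 + 2×16.0 = 64.07 g/mol
Mass of O = 2 × 16.0 = 32.00 g/mol
% O = 32.00/64.07 × 100 = 49.95%

49.95%


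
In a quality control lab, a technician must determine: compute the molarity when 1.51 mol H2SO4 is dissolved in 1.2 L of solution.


M = n/V = 1.51/1.2 = 1.258 mol/L

1.258 M


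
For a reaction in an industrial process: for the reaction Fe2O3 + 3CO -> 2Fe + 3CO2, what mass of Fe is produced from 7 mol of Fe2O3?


Mole ratio Fe:Fe2O3 = 2:1
n(Fe) = 7 × 2/1 = 14.000 mol
mass = 14.000 × 55.85 = 781.9 g

781.9 g


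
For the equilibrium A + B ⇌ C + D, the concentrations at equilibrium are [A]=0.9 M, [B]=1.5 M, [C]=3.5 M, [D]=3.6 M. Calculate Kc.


Kc = [C][D]/([A][B])
= (3.5^1 × 3.6^1)/(0.9^1 × 1.5^1)
= 12.6/1.35
= 9.333

9.333


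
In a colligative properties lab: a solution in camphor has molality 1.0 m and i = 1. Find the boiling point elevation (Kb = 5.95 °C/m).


ΔTb = Kb × m × i
= 5.95 × 1.0 × 1
= 5.95 °C

5.95 °C


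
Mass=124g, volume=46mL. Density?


ρ = mass/volume
= 124/46
= 2.696 g/mL

2.696 g/mL


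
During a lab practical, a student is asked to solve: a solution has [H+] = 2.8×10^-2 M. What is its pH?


pH = -log10([H+]) = -log10(2.8×10^-2)
= 2 - log10(2.8)
= 2 - 0.45
= 1.55

1.55


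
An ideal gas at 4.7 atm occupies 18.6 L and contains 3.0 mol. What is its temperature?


PV = nRT  (R = 0.08206 L·atm/(mol·K))
T = PV/(nR) = 4.7×18.6/(3.0×0.08206)
= 87.42/0.246180
= 355.11 K

355.11 K


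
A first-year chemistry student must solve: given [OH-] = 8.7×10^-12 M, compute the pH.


pOH = -log10([OH-]) = -log10(8.7×10^-12)
= 12 - log10(8.7) = 11.06
pH = 14 - pOH = 14 - 11.06 = 2.94

2.94


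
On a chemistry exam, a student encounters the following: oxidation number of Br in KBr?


halide: -1
Oxidation number: -1

-1


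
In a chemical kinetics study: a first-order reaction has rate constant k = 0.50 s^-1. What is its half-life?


t½ = ln2/k = 0.693147/(0.50 s^-1)
= 1.386 s

1.386 s


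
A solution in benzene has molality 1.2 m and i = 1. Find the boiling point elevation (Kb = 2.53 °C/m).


ΔTb = Kb × m × i
= 2.53 × 1.2 × 1
= 3.036 °C

3.036 °C


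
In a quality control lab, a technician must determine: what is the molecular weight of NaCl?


M(NaCl) = 1×22.99 + 1×35.45
= 22.99 + 35.45
= 58.44 g/mol

58.44 g/mol


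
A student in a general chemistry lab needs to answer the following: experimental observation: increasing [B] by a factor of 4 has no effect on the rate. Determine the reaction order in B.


rate ∝ [B]^n
rate ∝ [B]^0
Order in B: 0

0


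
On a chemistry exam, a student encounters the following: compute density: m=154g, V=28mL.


ρ = mass/volume
= 154/28
= 5.5 g/mL

5.5 g/mL


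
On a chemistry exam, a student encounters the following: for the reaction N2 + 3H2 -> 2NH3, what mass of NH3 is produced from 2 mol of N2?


Mole ratio NH3:N2 = 2:1
n(NH3) = 2 × 2/1 = 4.000 mol
mass = 4.000 × 17.03 = 68.12 g

68.12 g


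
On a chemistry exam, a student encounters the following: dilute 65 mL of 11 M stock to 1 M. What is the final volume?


C1V1 = C2V2
11 × 65 = 1 × V2
V2 = 715/1 = 715.0 mL

715.0 mL


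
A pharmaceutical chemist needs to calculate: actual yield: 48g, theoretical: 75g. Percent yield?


% yield = actual/theoretical × 100
= 48/75 × 100
= 64.0%

64.0%


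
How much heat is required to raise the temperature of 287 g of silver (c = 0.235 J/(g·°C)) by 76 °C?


q = mcΔT = 287 × 0.235 × 76
= 5125.82 J

5125.82 J


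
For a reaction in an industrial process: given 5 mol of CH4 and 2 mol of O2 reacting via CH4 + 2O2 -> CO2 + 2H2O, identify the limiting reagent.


Mole ratio available / coefficient:
  CH4: 5/1 = 5.000
  O2: 2/2 = 1.000
Smaller ratio is limiting.

O2


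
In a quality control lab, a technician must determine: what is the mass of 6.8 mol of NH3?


M(NH3) = 17.03 g/mol
mass = n × M = 6.8 × 17.03 = 115.80 g

115.80 g


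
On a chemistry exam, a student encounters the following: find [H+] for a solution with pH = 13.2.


[H+] = 10^(-pH) = 10^(-13.2)
= 6.31×10^-14 M

6.31×10^-14 M


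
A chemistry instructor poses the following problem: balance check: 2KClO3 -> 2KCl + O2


Equation: 2KClO3 -> 2KCl + O2
Check atoms: Cl: 2=2, K: 2=2, O: 6≠2
Not balanced

No, not balanced


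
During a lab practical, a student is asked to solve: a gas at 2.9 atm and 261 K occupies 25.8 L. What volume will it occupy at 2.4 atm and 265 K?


P1V1/T1 = P2V2/T2
V2 = P1V1T2/(T1P2)
= 2.9×25.8×265/(261×2.4)
= 31.653 L

31.653 L


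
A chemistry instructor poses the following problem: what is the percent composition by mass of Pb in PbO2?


M(PbO2) = 1×207.2 + 2×16.0 = 239.20 g/mol
Mass of Pb = 1 × 207.2 = 207.20 g/mol
% Pb = 207.20/239.20 × 100 = 86.62%

86.62%


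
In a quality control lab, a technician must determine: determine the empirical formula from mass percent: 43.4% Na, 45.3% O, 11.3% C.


Assume 100 g sample. Moles of each element:
  Na: 43.4/22.99 = 1.888 mol
  O: 45.3/16.0 = 2.831 mol
  C: 11.3/12.01 = 0.941 mol
Divide by smallest (0.941):
  Na: 1.888/0.941 = 2.01
  O: 2.831/0.941 = 3.01
  C: 0.941/0.941 = 1.0
Empirical formula: Na2CO3

Na2CO3


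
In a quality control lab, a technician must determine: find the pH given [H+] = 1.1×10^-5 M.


pH = -log10([H+]) = -log10(1.1×10^-5)
= 5 - log10(1.1)
= 5 - 0.04
= 4.96

4.96


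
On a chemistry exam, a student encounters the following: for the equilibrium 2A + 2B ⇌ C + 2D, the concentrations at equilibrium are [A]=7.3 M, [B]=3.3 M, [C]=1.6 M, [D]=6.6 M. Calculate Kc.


Kc = [C][D]^2/([A]^2[B]^2)
= (1.6^1 × 6.6^2)/(7.3^2 × 3.3^2)
= 69.696/580.3281
= 0.1201

0.1201


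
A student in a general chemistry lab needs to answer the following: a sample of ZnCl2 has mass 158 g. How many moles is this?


M(ZnCl2) = 136.28 g/mol
n = mass/M = 158/136.28 = 1.1594 mol

1.1594 mol


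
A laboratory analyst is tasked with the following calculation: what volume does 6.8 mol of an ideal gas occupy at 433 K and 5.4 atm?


PV = nRT  (R = 0.08206 L·atm/(mol·K))
V = nRT/P = 6.8×0.08206×433/5.4
= 44.744 L

44.744 L


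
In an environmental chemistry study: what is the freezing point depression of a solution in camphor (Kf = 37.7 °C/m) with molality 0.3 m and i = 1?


ΔTf = Kf × m × i
= 37.7 × 0.3 × 1
= 11.31 °C

11.31 °C


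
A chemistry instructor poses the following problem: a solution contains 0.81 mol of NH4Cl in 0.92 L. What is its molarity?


M = n/V = 0.81/0.92 = 0.880 mol/L

0.880 M


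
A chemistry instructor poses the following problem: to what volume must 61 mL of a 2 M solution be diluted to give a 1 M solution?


C1V1 = C2V2
2 × 61 = 1 × V2
V2 = 122/1 = 122.0 mL

122.0 mL


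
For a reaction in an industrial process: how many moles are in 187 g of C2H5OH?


M(C2H5OH) = 46.07 g/mol
n = mass/M = 187/46.07 = 4.059 mol

4.059 mol


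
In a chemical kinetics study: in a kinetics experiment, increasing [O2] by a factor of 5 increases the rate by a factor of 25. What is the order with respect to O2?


rate ∝ [O2]^n
5^n = 25 → n = 2
Order in O2: 2

2


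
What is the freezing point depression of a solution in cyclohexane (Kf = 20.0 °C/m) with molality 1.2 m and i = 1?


ΔTf = Kf × m × i
= 20.0 × 1.2 × 1
= 24.0 °C

24.0 °C


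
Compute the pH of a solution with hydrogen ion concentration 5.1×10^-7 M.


pH = -log10([H+]) = -log10(5.1×10^-7)
= 7 - log10(5.1)
= 7 - 0.71
= 6.29

6.29


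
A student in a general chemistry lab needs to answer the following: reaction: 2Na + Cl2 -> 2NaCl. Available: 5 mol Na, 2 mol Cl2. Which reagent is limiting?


Mole ratio available / coefficient:
  Na: 5/2 = 2.500
  Cl2: 2/1 = 2.000
Smaller ratio is limiting.

Cl2


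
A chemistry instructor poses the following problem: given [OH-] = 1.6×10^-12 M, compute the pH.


pOH = -log10([OH-]) = -log10(1.6×10^-12)
= 12 - log10(1.6) = 11.8
pH = 14 - pOH = 14 - 11.8 = 2.2

2.2


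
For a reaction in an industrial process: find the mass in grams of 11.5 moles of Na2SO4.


M(Na2SO4) = 142.05 g/mol
mass = n × M = 11.5 × 142.05 = 1633.58 g

1633.58 g


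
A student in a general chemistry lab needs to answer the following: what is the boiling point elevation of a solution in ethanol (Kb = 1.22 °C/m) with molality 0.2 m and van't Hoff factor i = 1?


ΔTb = Kb × m × i
= 1.22 × 0.2 × 1
= 0.244 °C

0.244 °C


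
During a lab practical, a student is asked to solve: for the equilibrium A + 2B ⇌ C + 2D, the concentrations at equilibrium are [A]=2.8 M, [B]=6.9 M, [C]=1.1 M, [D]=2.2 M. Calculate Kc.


Kc = [C][D]^2/([A][B]^2)
= (1.1^1 × 2.2^2)/(2.8^1 × 6.9^2)
= 5.324/133.308
= 0.03994

0.03994


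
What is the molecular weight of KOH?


M(KOH) = 1×39.1 + 1×16.0 + 1×1.008
= 39.1 + 16.0 + 1.01
= 56.11 g/mol

56.11 g/mol


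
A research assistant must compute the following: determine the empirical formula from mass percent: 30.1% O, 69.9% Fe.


Assume 100 g sample. Moles of each element:
  O: 30.1/16.0 = 1.881 mol
  Fe: 69.9/55.85 = 1.252 mol
Divide by smallest (1.252):
  O: 1.881/1.252 = 1.5
  Fe: 1.252/1.252 = 1.0
Multiply all ratios by 2 to obtain whole numbers.
Empirical formula: Fe2O3

Fe2O3


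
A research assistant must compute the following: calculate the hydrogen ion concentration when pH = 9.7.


[H+] = 10^(-pH) = 10^(-9.7)
= 2.0×10^-10 M

2.0×10^-10 M


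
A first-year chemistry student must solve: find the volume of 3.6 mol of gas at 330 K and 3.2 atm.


PV = nRT  (R = 0.08206 L·atm/(mol·K))
V = nRT/P = 3.6×0.08206×330/3.2
= 30.465 L

30.465 L


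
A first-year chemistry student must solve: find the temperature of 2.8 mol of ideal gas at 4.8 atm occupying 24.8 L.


PV = nRT  (R = 0.08206 L·atm/(mol·K))
T = PV/(nR) = 4.8×24.8/(2.8×0.08206)
= 119.04/0.229768
= 518.09 K

518.09 K


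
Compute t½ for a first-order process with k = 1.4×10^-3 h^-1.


t½ = ln2/k = 0.693147/(1.4×10^-3 h^-1)
= 495.1 h

495.1 h


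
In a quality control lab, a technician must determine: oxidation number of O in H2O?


O is usually -2
Oxidation number: -2

-2


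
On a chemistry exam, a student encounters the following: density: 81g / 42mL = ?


ρ = mass/volume
= 81/42
= 1.929 g/mL

1.929 g/mL


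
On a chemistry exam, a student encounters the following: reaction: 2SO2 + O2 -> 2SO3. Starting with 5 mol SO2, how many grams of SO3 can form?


Mole ratio SO3:SO2 = 2:2
n(SO3) = 5 × 2/2 = 5.000 mol
mass = 5.000 × 80.07 = 400.35 g

400.35 g


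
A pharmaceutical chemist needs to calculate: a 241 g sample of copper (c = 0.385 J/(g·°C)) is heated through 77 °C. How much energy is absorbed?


q = mcΔT = 241 × 0.385 × 77
= 7144.45 J

7144.45 J


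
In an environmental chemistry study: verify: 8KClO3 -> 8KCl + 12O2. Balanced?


Equation: 8KClO3 -> 8KCl + 12O2
Check atoms: Cl: 8=8, K: 8=8, O: 24=24
Balanced

Yes, balanced


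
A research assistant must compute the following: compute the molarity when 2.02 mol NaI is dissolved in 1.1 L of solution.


M = n/V = 2.02/1.1 = 1.836 mol/L

1.836 M


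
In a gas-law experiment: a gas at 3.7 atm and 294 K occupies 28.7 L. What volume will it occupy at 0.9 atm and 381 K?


P1V1/T1 = P2V2/T2
V2 = P1V1T2/(T1P2)
= 3.7×28.7×381/(294×0.9)
= 152.904 L

152.904 L


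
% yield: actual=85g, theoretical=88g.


% yield = actual/theoretical × 100
= 85/88 × 100
= 96.59%

96.59%


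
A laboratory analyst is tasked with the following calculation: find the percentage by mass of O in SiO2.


M(SiO2) = 1×28.09 + 2×16.0 = 60.09 g/mol
Mass of O = 2 × 16.0 = 32.00 g/mol
% O = 32.00/60.09 × 100 = 53.25%

53.25%


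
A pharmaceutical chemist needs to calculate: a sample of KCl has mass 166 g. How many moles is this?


M(KCl) = 74.55 g/mol
n = mass/M = 166/74.55 = 2.2267 mol

2.2267 mol


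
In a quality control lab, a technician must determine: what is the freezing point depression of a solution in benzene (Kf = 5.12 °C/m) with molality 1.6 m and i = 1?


ΔTf = Kf × m × i
= 5.12 × 1.6 × 1
= 8.192 °C

8.192 °C


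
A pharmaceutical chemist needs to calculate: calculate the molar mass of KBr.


M(KBr) = 1×39.1 + 1×79.9
= 39.1 + 79.9
= 119.0 g/mol

119.0 g/mol


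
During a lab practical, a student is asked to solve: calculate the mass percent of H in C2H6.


M(C2H6) = 2×12.01 + 6×1.008 = 30.068 g/mol
Mass of H = 6 × 1.008 = 6.048 g/mol
% H = 6.048/30.068 × 100 = 20.11%

20.11%


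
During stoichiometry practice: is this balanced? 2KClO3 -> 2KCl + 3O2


Equation: 2KClO3 -> 2KCl + 3O2
Check atoms: Cl: 2=2, K: 2=2, O: 6=6
Balanced

Yes, balanced


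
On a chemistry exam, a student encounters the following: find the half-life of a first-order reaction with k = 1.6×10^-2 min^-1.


t½ = ln2/k = 0.693147/(1.6×10^-2 min^-1)
= 43.32 min

43.32 min


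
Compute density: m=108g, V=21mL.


ρ = mass/volume
= 108/21
= 5.143 g/mL

5.143 g/mL


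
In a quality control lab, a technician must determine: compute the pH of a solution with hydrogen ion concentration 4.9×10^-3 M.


pH = -log10([H+]) = -log10(4.9×10^-3)
= 3 - log10(4.9)
= 3 - 0.69
= 2.31

2.31


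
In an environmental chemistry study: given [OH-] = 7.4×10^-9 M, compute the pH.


pOH = -log10([OH-]) = -log10(7.4×10^-9)
= 9 - log10(7.4) = 8.13
pH = 14 - pOH = 14 - 8.13 = 5.87

5.87


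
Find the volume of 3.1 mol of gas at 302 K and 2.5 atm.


PV = nRT  (R = 0.08206 L·atm/(mol·K))
V = nRT/P = 3.1×0.08206×302/2.5
= 30.73 L

30.73 L


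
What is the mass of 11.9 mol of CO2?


M(CO2) = 44.01 g/mol
mass = n × M = 11.9 × 44.01 = 523.72 g

523.72 g


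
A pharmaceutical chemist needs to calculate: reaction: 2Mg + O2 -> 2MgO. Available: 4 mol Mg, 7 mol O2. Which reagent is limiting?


Mole ratio available / coefficient:
  Mg: 4/2 = 2.000
  O2: 7/1 = 7.000
Smaller ratio is limiting.

Mg


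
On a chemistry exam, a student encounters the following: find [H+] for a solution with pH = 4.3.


[H+] = 10^(-pH) = 10^(-4.3)
= 5.01×10^-5 M

5.01×10^-5 M


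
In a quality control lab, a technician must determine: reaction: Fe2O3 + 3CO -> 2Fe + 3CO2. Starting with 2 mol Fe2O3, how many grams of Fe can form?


Mole ratio Fe:Fe2O3 = 2:1
n(Fe) = 2 × 2/1 = 4.000 mol
mass = 4.000 × 55.85 = 223.4 g

223.4 g


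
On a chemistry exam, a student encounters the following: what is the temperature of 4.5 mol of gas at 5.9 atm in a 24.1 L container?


PV = nRT  (R = 0.08206 L·atm/(mol·K))
T = PV/(nR) = 5.9×24.1/(4.5×0.08206)
= 142.19/0.369270
= 385.06 K

385.06 K


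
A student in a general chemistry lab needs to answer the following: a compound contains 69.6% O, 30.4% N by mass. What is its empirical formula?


Assume 100 g sample. Moles of each element:
  O: 69.6/16.0 = 4.35 mol
  N: 30.4/14.01 = 2.17 mol
Divide by smallest (2.17):
  O: 4.35/2.17 = 2.0
  N: 2.17/2.17 = 1.0
Empirical formula: NO2

NO2


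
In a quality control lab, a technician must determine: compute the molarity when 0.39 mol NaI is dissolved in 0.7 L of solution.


M = n/V = 0.39/0.7 = 0.557 mol/L

0.557 M


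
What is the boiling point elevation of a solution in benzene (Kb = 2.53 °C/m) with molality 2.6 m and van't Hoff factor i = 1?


ΔTb = Kb × m × i
= 2.53 × 2.6 × 1
= 6.578 °C

6.578 °C


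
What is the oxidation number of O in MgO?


O is usually -2
Oxidation number: -2

-2


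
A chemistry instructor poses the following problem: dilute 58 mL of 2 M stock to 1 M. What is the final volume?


C1V1 = C2V2
2 × 58 = 1 × V2
V2 = 116/1 = 116.0 mL

116.0 mL


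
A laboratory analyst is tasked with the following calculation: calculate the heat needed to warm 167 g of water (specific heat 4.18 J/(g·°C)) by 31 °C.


q = mcΔT = 167 × 4.18 × 31
= 21639.86 J

21639.86 J


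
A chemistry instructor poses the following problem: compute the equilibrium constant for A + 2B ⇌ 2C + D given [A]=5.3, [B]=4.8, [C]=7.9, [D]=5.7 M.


Kc = [C]^2[D]/([A][B]^2)
= (7.9^2 × 5.7^1)/(5.3^1 × 4.8^2)
= 355.737/122.112
= 2.913

2.913


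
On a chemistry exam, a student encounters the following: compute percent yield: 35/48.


% yield = actual/theoretical × 100
= 35/48 × 100
= 72.92%

72.92%


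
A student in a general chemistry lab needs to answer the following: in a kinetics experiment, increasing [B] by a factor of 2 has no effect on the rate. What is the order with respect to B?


rate ∝ [B]^n
rate ∝ [B]^0
Order in B: 0

0


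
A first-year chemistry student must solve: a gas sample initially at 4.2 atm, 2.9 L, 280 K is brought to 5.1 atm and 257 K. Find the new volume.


P1V1/T1 = P2V2/T2
V2 = P1V1T2/(T1P2)
= 4.2×2.9×257/(280×5.1)
= 2.192 L

2.192 L


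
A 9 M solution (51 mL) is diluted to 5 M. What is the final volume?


C1V1 = C2V2
9 × 51 = 5 × V2
V2 = 459/5 = 91.8 mL

91.8 mL


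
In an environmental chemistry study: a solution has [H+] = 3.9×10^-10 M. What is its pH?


pH = -log10([H+]) = -log10(3.9×10^-10)
= 10 - log10(3.9)
= 10 - 0.59
= 9.41

9.41


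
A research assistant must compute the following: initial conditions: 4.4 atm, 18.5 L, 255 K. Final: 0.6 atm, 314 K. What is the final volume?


P1V1/T1 = P2V2/T2
V2 = P1V1T2/(T1P2)
= 4.4×18.5×314/(255×0.6)
= 167.056 L

167.056 L


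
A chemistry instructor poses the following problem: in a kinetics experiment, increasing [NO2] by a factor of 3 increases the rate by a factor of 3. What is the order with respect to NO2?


rate ∝ [NO2]^n
3^n = 3 → n = 1
Order in NO2: 1

1


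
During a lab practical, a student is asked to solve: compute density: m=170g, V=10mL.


ρ = mass/volume
= 170/10
= 17.0 g/mL

17.0 g/mL


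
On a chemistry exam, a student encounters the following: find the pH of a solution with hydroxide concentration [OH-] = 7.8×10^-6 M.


pOH = -log10([OH-]) = -log10(7.8×10^-6)
= 6 - log10(7.8) = 5.11
pH = 14 - pOH = 14 - 5.11 = 8.89

8.89


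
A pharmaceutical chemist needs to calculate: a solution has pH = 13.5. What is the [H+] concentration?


[H+] = 10^(-pH) = 10^(-13.5)
= 3.16×10^-14 M

3.16×10^-14 M


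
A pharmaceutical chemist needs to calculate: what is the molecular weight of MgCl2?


M(MgCl2) = 1×24.31 + 2×35.45
= 24.31 + 70.9
= 95.21 g/mol

95.21 g/mol


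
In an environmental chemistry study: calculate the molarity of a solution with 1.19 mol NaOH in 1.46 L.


M = n/V = 1.19/1.46 = 0.815 mol/L

0.815 M


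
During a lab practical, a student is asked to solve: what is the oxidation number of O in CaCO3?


O is usually -2
Oxidation number: -2

-2


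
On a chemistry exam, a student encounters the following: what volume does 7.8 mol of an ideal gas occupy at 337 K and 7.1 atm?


PV = nRT  (R = 0.08206 L·atm/(mol·K))
V = nRT/P = 7.8×0.08206×337/7.1
= 30.381 L

30.381 L
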